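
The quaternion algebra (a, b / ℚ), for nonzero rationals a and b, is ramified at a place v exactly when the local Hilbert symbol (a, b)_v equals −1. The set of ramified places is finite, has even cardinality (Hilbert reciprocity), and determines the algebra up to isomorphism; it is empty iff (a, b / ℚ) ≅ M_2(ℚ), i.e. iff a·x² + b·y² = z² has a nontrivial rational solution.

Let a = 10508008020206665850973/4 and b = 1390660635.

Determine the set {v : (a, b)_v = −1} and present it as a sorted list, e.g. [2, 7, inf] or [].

[3, 5, 13, 43]

Mod squares: a ≡ 1677, b ≡ 752115. Check v ∈ {∞, 2, 3, 5, 7, 13, 19, 29, 43}.
v=5: a=5^0·(≡2), b=5^1·(≡2) mod 5; (2|5)=-1, (2|5)=-1; (−1)^{0·1·2}·(-1)^1·(-1)^0 = -1.
v=19: a=19^2·(≡6), b=19^1·(≡10) mod 19; (6|19)=+1, (10|19)=-1; (−1)^{2·1·9}·(+1)^1·(-1)^2 = +1.
v=2: v_2(a)=-2, v_2(b)=0; units ≡ 5, 3 (mod 8); ε·ε+αω+βω = 0·1+-2·1+0·1 ≡ 0  ⇒  (a,b)_2 = +1.
v=43: a=43^5·(≡18), b=43^2·(≡2) mod 43; (18|43)=-1, (2|43)=-1; (−1)^{5·2·21}·(-1)^2·(-1)^5 = -1.
v=3: a=3^7·(≡1), b=3^1·(≡1) mod 3; (1|3)=+1, (1|3)=+1; (−1)^{7·1·1}·(+1)^1·(+1)^7 = -1.
v=29: a=29^2·(≡22), b=29^1·(≡24) mod 29; (22|29)=+1, (24|29)=+1; (−1)^{2·1·14}·(+1)^1·(+1)^2 = +1.
v=∞: 1677 > 0 and 752115 > 0  ⇒  (a,b)_∞ = +1.
v=13: a=13^3·(≡3), b=13^1·(≡2) mod 13; (3|13)=+1, (2|13)=-1; (−1)^{3·1·6}·(+1)^1·(-1)^3 = -1.
v=7: a=7^2·(≡4), b=7^1·(≡2) mod 7; (4|7)=+1, (2|7)=+1; (−1)^{2·1·3}·(+1)^1·(+1)^2 = +1.
|Ram(1677, 752115)| = 4, even; anisotropic at {3, 5, 13, 43}.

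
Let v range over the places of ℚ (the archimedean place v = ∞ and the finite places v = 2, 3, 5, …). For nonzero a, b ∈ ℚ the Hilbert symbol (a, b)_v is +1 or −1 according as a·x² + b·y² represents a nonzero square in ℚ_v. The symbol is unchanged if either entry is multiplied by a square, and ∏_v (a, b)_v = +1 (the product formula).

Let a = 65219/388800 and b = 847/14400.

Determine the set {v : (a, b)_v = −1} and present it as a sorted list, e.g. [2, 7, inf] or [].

[7, 11]

Mod squares: a ≡ 33, b ≡ 7. Check v ∈ {∞, 2, 3, 5, 7, 11}.
v=3: a=3^-5·(≡2), b=3^-2·(≡1) mod 3; (2|3)=-1, (1|3)=+1; (−1)^{-5·-2·1}·(-1)^-2·(+1)^-5 = +1.
v=7: a=7^2·(≡6), b=7^1·(≡2) mod 7; (6|7)=-1, (2|7)=+1; (−1)^{2·1·3}·(-1)^1·(+1)^2 = -1.
v=2: v_2(a)=-6, v_2(b)=-6; units ≡ 1, 7 (mod 8); ε·ε+αω+βω = 0·1+-6·0+-6·0 ≡ 0  ⇒  (a,b)_2 = +1.
v=5: a=5^-2·(≡2), b=5^-2·(≡2) mod 5; (2|5)=-1, (2|5)=-1; (−1)^{-2·-2·2}·(-1)^-2·(-1)^-2 = +1.
v=11: a=11^3·(≡1), b=11^2·(≡7) mod 11; (1|11)=+1, (7|11)=-1; (−1)^{3·2·5}·(+1)^2·(-1)^3 = -1.
v=∞: 33 > 0 and 7 > 0  ⇒  (a,b)_∞ = +1.
Ram(33, 7) = {7, 11}; no ℚ_7-point on the conic.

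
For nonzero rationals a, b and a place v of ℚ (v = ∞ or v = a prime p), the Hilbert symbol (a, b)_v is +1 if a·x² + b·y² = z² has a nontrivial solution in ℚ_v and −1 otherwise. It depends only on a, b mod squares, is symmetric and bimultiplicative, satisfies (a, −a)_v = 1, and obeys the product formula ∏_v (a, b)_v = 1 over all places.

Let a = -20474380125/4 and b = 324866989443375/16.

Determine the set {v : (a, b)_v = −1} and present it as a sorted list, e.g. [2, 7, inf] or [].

[2, 5, 31, 37]

Mod squares: a ≡ -10110805, b ≡ 5735. Check v ∈ {∞, 2, 3, 5, 31, 37, 41, 43}.
v=3: a=3^4·(≡2), b=3^6·(≡2) mod 3; (2|3)=-1, (2|3)=-1; (−1)^{4·6·1}·(-1)^6·(-1)^4 = +1.
v=37: a=37^1·(≡13), b=37^1·(≡1) mod 37; (13|37)=-1, (1|37)=+1; (−1)^{1·1·18}·(-1)^1·(+1)^1 = -1.
v=43: a=43^1·(≡32), b=43^2·(≡15) mod 43; (32|43)=-1, (15|43)=+1; (−1)^{1·2·21}·(-1)^2·(+1)^1 = +1.
v=5: a=5^3·(≡1), b=5^3·(≡2) mod 5; (1|5)=+1, (2|5)=-1; (−1)^{3·3·2}·(+1)^3·(-1)^3 = -1.
v=41: a=41^1·(≡40), b=41^2·(≡25) mod 41; (40|41)=+1, (25|41)=+1; (−1)^{1·2·20}·(+1)^2·(+1)^1 = +1.
v=31: a=31^1·(≡21), b=31^1·(≡3) mod 31; (21|31)=-1, (3|31)=-1; (−1)^{1·1·15}·(-1)^1·(-1)^1 = -1.
v=2: v_2(a)=-2, v_2(b)=-4; units ≡ 3, 7 (mod 8); ε·ε+αω+βω = 1·1+-2·0+-4·1 ≡ 1  ⇒  (a,b)_2 = -1.
v=∞: -10110805 < 0 and 5735 > 0  ⇒  (a,b)_∞ = +1.
(-10110805, 5735 / ℚ) ramifies at {2, 5, 31, 37}: a division algebra.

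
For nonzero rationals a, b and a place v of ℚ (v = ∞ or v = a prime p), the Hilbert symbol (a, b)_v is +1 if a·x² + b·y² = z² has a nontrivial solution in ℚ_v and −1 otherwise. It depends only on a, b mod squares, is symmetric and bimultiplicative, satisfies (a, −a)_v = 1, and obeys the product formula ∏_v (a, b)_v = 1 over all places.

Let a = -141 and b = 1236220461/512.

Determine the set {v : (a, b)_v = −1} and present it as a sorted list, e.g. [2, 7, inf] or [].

Mod squares: a ≡ -141, b ≡ 282. Check v ∈ {∞, 2, 3, 7, 47}.
v=3: a=3^1·(≡1), b=3^5·(≡1) mod 3; (1|3)=+1, (1|3)=+1; (−1)^{1·5·1}·(+1)^5·(+1)^1 = -1.
v=7: a=7^0·(≡6), b=7^2·(≡2) mod 7; (6|7)=-1, (2|7)=+1; (−1)^{0·2·3}·(-1)^2·(+1)^0 = +1.
v=∞: -141 < 0 and 282 > 0  ⇒  (a,b)_∞ = +1.
v=2: v_2(a)=0, v_2(b)=-9; units ≡ 3, 5 (mod 8); ε·ε+αω+βω = 1·0+0·1+-9·1 ≡ 1  ⇒  (a,b)_2 = -1.
v=47: a=47^1·(≡44), b=47^3·(≡25) mod 47; (44|47)=-1, (25|47)=+1; (−1)^{1·3·23}·(-1)^3·(+1)^1 = +1.
|Ram(-141, 282)| = 2, even; anisotropic at {2, 3}.

[2, 3]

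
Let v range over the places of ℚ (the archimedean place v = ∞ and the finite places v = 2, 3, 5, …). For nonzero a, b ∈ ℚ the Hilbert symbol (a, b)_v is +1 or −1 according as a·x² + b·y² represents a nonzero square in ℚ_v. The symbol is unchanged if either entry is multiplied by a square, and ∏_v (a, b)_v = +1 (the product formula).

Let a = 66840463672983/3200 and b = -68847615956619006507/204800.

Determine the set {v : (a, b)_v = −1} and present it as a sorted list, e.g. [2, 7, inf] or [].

[2, 3]

Mod squares: a ≡ 14, b ≡ -6006. Check v ∈ {∞, 2, 3, 5, 7, 11, 13}.
v=∞: 14 > 0 and -6006 < 0  ⇒  (a,b)_∞ = +1.
v=7: a=7^9·(≡1), b=7^13·(≡5) mod 7; (1|7)=+1, (5|7)=-1; (−1)^{9·13·3}·(+1)^13·(-1)^9 = +1.
v=5: a=5^-2·(≡1), b=5^-2·(≡4) mod 5; (1|5)=+1, (4|5)=+1; (−1)^{-2·-2·2}·(+1)^-2·(+1)^-2 = +1.
v=11: a=11^2·(≡4), b=11^3·(≡3) mod 11; (4|11)=+1, (3|11)=+1; (−1)^{2·3·5}·(+1)^3·(+1)^2 = +1.
v=13: a=13^2·(≡9), b=13^3·(≡8) mod 13; (9|13)=+1, (8|13)=-1; (−1)^{2·3·6}·(+1)^3·(-1)^2 = +1.
v=2: v_2(a)=-7, v_2(b)=-13; units ≡ 7, 5 (mod 8); ε·ε+αω+βω = 1·0+-7·1+-13·0 ≡ 1  ⇒  (a,b)_2 = -1.
v=3: a=3^4·(≡2), b=3^5·(≡2) mod 3; (2|3)=-1, (2|3)=-1; (−1)^{4·5·1}·(-1)^5·(-1)^4 = -1.
|Ram(14, -6006)| = 2, even; anisotropic at {2, 3}.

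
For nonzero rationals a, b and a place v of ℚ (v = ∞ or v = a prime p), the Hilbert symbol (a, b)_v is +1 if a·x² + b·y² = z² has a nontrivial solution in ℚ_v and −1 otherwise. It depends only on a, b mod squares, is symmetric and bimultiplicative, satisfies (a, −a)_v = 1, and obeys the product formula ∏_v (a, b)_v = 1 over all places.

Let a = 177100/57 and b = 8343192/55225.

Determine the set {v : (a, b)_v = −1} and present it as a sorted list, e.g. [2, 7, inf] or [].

[3, 23]

Mod squares: a ≡ 100947, b ≡ 102. Check v ∈ {∞, 2, 3, 5, 7, 11, 13, 17, 19, 23, 47}.
v=2: v_2(a)=2, v_2(b)=3; units ≡ 3, 3 (mod 8); ε·ε+αω+βω = 1·1+2·1+3·1 ≡ 0  ⇒  (a,b)_2 = +1.
v=3: a=3^-1·(≡1), b=3^1·(≡1) mod 3; (1|3)=+1, (1|3)=+1; (−1)^{-1·1·1}·(+1)^1·(+1)^-1 = -1.
v=7: a=7^1·(≡2), b=7^0·(≡2) mod 7; (2|7)=+1, (2|7)=+1; (−1)^{1·0·3}·(+1)^0·(+1)^1 = +1.
v=17: a=17^0·(≡16), b=17^1·(≡6) mod 17; (16|17)=+1, (6|17)=-1; (−1)^{0·1·8}·(+1)^1·(-1)^0 = +1.
v=∞: 100947 > 0 and 102 > 0  ⇒  (a,b)_∞ = +1.
v=13: a=13^0·(≡8), b=13^2·(≡7) mod 13; (8|13)=-1, (7|13)=-1; (−1)^{0·2·6}·(-1)^2·(-1)^0 = +1.
v=19: a=19^-1·(≡13), b=19^0·(≡11) mod 19; (13|19)=-1, (11|19)=+1; (−1)^{-1·0·9}·(-1)^0·(+1)^-1 = +1.
v=47: a=47^0·(≡38), b=47^-2·(≡7) mod 47; (38|47)=-1, (7|47)=+1; (−1)^{0·-2·23}·(-1)^-2·(+1)^0 = +1.
v=11: a=11^1·(≡9), b=11^2·(≡3) mod 11; (9|11)=+1, (3|11)=+1; (−1)^{1·2·5}·(+1)^2·(+1)^1 = +1.
v=23: a=23^1·(≡10), b=23^0·(≡17) mod 23; (10|23)=-1, (17|23)=-1; (−1)^{1·0·11}·(-1)^0·(-1)^1 = -1.
v=5: a=5^2·(≡2), b=5^-2·(≡3) mod 5; (2|5)=-1, (3|5)=-1; (−1)^{2·-2·2}·(-1)^-2·(-1)^2 = +1.
Ram(100947, 102) = {3, 23}; no ℚ_3-point on the conic.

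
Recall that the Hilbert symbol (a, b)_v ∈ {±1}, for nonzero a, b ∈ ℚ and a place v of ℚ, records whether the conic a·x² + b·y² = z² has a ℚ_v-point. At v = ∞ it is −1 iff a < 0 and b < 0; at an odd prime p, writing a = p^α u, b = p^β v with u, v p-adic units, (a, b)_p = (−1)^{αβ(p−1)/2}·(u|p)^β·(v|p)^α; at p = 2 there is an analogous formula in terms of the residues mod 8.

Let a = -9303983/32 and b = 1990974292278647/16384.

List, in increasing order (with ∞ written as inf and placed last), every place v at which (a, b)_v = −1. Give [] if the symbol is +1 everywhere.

(a, b) ≡ (-22126, 23) mod (ℚ^×)²; places V = {2, 13, 23, 29, 37, ∞}.
(a,b)_37: α=1, u≡31; β=2, v≡24 (mod 37); (31|37)=-1, (24|37)=-1; sign (−1)^0·-1^2·-1^1 = -1.
(a,b)_2: α=-5, β=-14; u≡1, v≡7 (mod 8); ε(u)ε(v)=0·1, αω(v)=-5·0, βω(u)=-14·0; sum ≡ 0  ⇒  +1.
(a,b)_∞: sgn(-22126)=−, sgn(23)=+, so +1.
(a,b)_23: α=1, u≡8; β=3, v≡4 (mod 23); (8|23)=+1, (4|23)=+1; sign (−1)^1·+1^3·+1^1 = -1.
(a,b)_29: α=2, u≡5; β=4, v≡16 (mod 29); (5|29)=+1, (16|29)=+1; sign (−1)^0·+1^4·+1^2 = +1.
(a,b)_13: α=1, u≡4; β=2, v≡10 (mod 13); (4|13)=+1, (10|13)=+1; sign (−1)^0·+1^2·+1^1 = +1.
Ram(-22126, 23) = {23, 37}; no ℚ_23-point on the conic.

[23, 37]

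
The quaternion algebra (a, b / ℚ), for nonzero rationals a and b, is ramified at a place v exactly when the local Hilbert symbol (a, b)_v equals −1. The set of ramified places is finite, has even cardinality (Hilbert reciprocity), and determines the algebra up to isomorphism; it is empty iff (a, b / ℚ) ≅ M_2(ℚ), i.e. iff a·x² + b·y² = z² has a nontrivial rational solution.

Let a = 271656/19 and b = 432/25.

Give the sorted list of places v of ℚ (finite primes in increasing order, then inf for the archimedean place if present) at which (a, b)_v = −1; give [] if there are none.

[7, 19]

Mod squares: a ≡ 2926, b ≡ 3. Check v ∈ {∞, 2, 3, 5, 7, 11, 19}.
v=11: a=11^1·(≡7), b=11^0·(≡1) mod 11; (7|11)=-1, (1|11)=+1; (−1)^{1·0·5}·(-1)^0·(+1)^1 = +1.
v=3: a=3^2·(≡1), b=3^3·(≡1) mod 3; (1|3)=+1, (1|3)=+1; (−1)^{2·3·1}·(+1)^3·(+1)^2 = +1.
v=2: v_2(a)=3, v_2(b)=4; units ≡ 7, 3 (mod 8); ε·ε+αω+βω = 1·1+3·1+4·0 ≡ 0  ⇒  (a,b)_2 = +1.
v=∞: 2926 > 0 and 3 > 0  ⇒  (a,b)_∞ = +1.
v=7: a=7^3·(≡3), b=7^0·(≡3) mod 7; (3|7)=-1, (3|7)=-1; (−1)^{3·0·3}·(-1)^0·(-1)^3 = -1.
v=19: a=19^-1·(≡13), b=19^0·(≡15) mod 19; (13|19)=-1, (15|19)=-1; (−1)^{-1·0·9}·(-1)^0·(-1)^-1 = -1.
v=5: a=5^0·(≡4), b=5^-2·(≡2) mod 5; (4|5)=+1, (2|5)=-1; (−1)^{0·-2·2}·(+1)^-2·(-1)^0 = +1.
|Ram(2926, 3)| = 2, even; anisotropic at {7, 19}.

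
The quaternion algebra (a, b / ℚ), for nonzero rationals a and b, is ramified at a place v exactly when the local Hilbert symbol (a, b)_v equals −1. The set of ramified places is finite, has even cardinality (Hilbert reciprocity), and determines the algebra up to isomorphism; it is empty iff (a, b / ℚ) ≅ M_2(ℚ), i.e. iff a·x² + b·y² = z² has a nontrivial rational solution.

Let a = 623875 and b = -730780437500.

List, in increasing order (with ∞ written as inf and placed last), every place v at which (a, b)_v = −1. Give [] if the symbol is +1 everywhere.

(a, b) ≡ (24955, -23) mod (ℚ^×)²; places V = {2, 5, 7, 23, 31, ∞}.
(a,b)_7: α=1, u≡1; β=0, v≡6 (mod 7); (1|7)=+1, (6|7)=-1; sign (−1)^0·+1^0·-1^1 = -1.
(a,b)_2: α=0, β=2; u≡3, v≡1 (mod 8); ε(u)ε(v)=1·0, αω(v)=0·0, βω(u)=2·1; sum ≡ 0  ⇒  +1.
(a,b)_5: α=3, u≡1; β=6, v≡2 (mod 5); (1|5)=+1, (2|5)=-1; sign (−1)^0·+1^6·-1^3 = -1.
(a,b)_23: α=1, u≡8; β=3, v≡22 (mod 23); (8|23)=+1, (22|23)=-1; sign (−1)^1·+1^3·-1^1 = +1.
(a,b)_∞: sgn(24955)=+, sgn(-23)=−, so +1.
(a,b)_31: α=1, u≡6; β=2, v≡2 (mod 31); (6|31)=-1, (2|31)=+1; sign (−1)^0·-1^2·+1^1 = +1.
Ram(24955, -23) = {5, 7}; no ℚ_5-point on the conic.

[5, 7]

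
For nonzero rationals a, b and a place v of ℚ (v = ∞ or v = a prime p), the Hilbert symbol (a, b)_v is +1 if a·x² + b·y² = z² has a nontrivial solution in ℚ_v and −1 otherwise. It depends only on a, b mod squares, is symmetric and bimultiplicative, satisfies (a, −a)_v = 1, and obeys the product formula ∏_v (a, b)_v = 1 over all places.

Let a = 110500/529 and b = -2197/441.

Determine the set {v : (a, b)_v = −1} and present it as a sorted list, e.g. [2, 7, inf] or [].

[5, 13]

Mod squares: a ≡ 1105, b ≡ -13. Check v ∈ {∞, 2, 3, 5, 7, 13, 17, 23}.
v=2: v_2(a)=2, v_2(b)=0; units ≡ 1, 3 (mod 8); ε·ε+αω+βω = 0·1+2·1+0·0 ≡ 0  ⇒  (a,b)_2 = +1.
v=3: a=3^0·(≡1), b=3^-2·(≡2) mod 3; (1|3)=+1, (2|3)=-1; (−1)^{0·-2·1}·(+1)^-2·(-1)^0 = +1.
v=23: a=23^-2·(≡8), b=23^0·(≡20) mod 23; (8|23)=+1, (20|23)=-1; (−1)^{-2·0·11}·(+1)^0·(-1)^-2 = +1.
v=13: a=13^1·(≡7), b=13^3·(≡1) mod 13; (7|13)=-1, (1|13)=+1; (−1)^{1·3·6}·(-1)^3·(+1)^1 = -1.
v=∞: 1105 > 0 and -13 < 0  ⇒  (a,b)_∞ = +1.
v=7: a=7^0·(≡3), b=7^-2·(≡4) mod 7; (3|7)=-1, (4|7)=+1; (−1)^{0·-2·3}·(-1)^-2·(+1)^0 = +1.
v=17: a=17^1·(≡3), b=17^0·(≡4) mod 17; (3|17)=-1, (4|17)=+1; (−1)^{1·0·8}·(-1)^0·(+1)^1 = +1.
v=5: a=5^3·(≡1), b=5^0·(≡3) mod 5; (1|5)=+1, (3|5)=-1; (−1)^{3·0·2}·(+1)^0·(-1)^3 = -1.
Ram(1105, -13) = {5, 13}; no ℚ_5-point on the conic.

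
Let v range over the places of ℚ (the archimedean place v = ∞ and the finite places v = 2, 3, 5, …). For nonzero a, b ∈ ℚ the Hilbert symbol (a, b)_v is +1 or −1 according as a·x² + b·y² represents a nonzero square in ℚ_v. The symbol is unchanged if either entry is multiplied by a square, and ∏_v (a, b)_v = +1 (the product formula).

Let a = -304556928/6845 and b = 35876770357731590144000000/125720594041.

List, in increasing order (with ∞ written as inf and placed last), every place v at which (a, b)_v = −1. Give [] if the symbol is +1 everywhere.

[2, 3, 11, 13]

(a, b) ≡ (-390, 11) mod (ℚ^×)²; places V = {2, 3, 5, 7, 11, 13, 19, 37, ∞}.
(a,b)_7: α=0, u≡4; β=-2, v≡4 (mod 7); (4|7)=+1, (4|7)=+1; sign (−1)^0·+1^-2·+1^0 = +1.
(a,b)_37: α=-2, u≡5; β=-6, v≡36 (mod 37); (5|37)=-1, (36|37)=+1; sign (−1)^0·-1^-6·+1^-2 = +1.
(a,b)_11: α=0, u≡2; β=1, v≡9 (mod 11); (2|11)=-1, (9|11)=+1; sign (−1)^0·-1^1·+1^0 = -1.
(a,b)_19: α=2, u≡17; β=2, v≡7 (mod 19); (17|19)=+1, (7|19)=+1; sign (−1)^0·+1^2·+1^2 = +1.
(a,b)_13: α=3, u≡3; β=10, v≡6 (mod 13); (3|13)=+1, (6|13)=-1; sign (−1)^0·+1^10·-1^3 = -1.
(a,b)_2: α=7, β=22; u≡5, v≡3 (mod 8); ε(u)ε(v)=0·1, αω(v)=7·1, βω(u)=22·1; sum ≡ 1  ⇒  -1.
(a,b)_3: α=1, u≡2; β=0, v≡2 (mod 3); (2|3)=-1, (2|3)=-1; sign (−1)^0·-1^0·-1^1 = -1.
(a,b)_∞: sgn(-390)=−, sgn(11)=+, so +1.
(a,b)_5: α=-1, u≡3; β=6, v≡1 (mod 5); (3|5)=-1, (1|5)=+1; sign (−1)^0·-1^6·+1^-1 = +1.
(-390, 11 / ℚ) ramifies at {2, 3, 11, 13}: a division algebra.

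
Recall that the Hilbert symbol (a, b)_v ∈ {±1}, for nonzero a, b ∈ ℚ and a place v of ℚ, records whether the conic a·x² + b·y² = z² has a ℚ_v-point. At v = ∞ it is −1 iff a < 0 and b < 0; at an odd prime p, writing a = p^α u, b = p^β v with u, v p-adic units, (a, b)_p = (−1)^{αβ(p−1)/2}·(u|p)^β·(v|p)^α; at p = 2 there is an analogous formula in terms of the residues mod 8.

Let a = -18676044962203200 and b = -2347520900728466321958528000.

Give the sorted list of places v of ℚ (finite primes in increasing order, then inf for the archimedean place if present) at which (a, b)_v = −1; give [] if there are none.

[2, 5, 11, 17, 23, inf]

(a, b) ≡ (-211497, -37145) mod (ℚ^×)²; places V = {2, 3, 5, 11, 13, 17, 19, 23, 29, ∞}.
(a,b)_23: α=2, u≡5; β=3, v≡16 (mod 23); (5|23)=-1, (16|23)=+1; sign (−1)^0·-1^3·+1^2 = -1.
(a,b)_17: α=3, u≡14; β=5, v≡4 (mod 17); (14|17)=-1, (4|17)=+1; sign (−1)^0·-1^5·+1^3 = -1.
(a,b)_5: α=2, u≡2; β=3, v≡1 (mod 5); (2|5)=-1, (1|5)=+1; sign (−1)^0·-1^3·+1^2 = -1.
(a,b)_2: α=6, β=10; u≡7, v≡7 (mod 8); ε(u)ε(v)=1·1, αω(v)=6·0, βω(u)=10·0; sum ≡ 1  ⇒  -1.
(a,b)_3: α=1, u≡1; β=2, v≡1 (mod 3); (1|3)=+1, (1|3)=+1; sign (−1)^0·+1^2·+1^1 = +1.
(a,b)_13: α=1, u≡5; β=2, v≡9 (mod 13); (5|13)=-1, (9|13)=+1; sign (−1)^0·-1^2·+1^1 = +1.
(a,b)_19: α=2, u≡4; β=3, v≡2 (mod 19); (4|19)=+1, (2|19)=-1; sign (−1)^0·+1^3·-1^2 = +1.
(a,b)_∞: sgn(-211497)=−, sgn(-37145)=−, so -1.
(a,b)_29: α=1, u≡19; β=2, v≡28 (mod 29); (19|29)=-1, (28|29)=+1; sign (−1)^0·-1^2·+1^1 = +1.
(a,b)_11: α=1, u≡3; β=2, v≡8 (mod 11); (3|11)=+1, (8|11)=-1; sign (−1)^0·+1^2·-1^1 = -1.
|Ram(-211497, -37145)| = 6, even; anisotropic at {2, 5, 11, 17, 23, ∞}.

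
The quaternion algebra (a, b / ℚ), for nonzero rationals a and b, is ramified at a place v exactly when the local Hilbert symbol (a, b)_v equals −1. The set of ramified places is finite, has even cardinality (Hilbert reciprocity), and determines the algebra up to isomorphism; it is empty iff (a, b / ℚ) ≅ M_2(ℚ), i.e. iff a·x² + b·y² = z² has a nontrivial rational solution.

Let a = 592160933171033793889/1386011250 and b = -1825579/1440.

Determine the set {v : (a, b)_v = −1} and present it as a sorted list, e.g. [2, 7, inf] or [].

[5, 17, 19, 29]

(a, b) ≡ (131138, -34510) mod (ℚ^×)²; places V = {2, 3, 5, 7, 13, 17, 19, 23, 29, ∞}.
(a,b)_5: α=-4, u≡3; β=-1, v≡2 (mod 5); (3|5)=-1, (2|5)=-1; sign (−1)^0·-1^-1·-1^-4 = -1.
(a,b)_3: α=-8, u≡2; β=-2, v≡2 (mod 3); (2|3)=-1, (2|3)=-1; sign (−1)^0·-1^-2·-1^-8 = +1.
(a,b)_19: α=1, u≡16; β=0, v≡10 (mod 19); (16|19)=+1, (10|19)=-1; sign (−1)^0·+1^0·-1^1 = -1.
(a,b)_29: α=5, u≡27; β=1, v≡5 (mod 29); (27|29)=-1, (5|29)=+1; sign (−1)^0·-1^1·+1^5 = -1.
(a,b)_17: α=7, u≡15; β=1, v≡3 (mod 17); (15|17)=+1, (3|17)=-1; sign (−1)^0·+1^1·-1^7 = -1.
(a,b)_∞: sgn(131138)=+, sgn(-34510)=−, so +1.
(a,b)_13: α=-2, u≡2; β=0, v≡5 (mod 13); (2|13)=-1, (5|13)=-1; sign (−1)^0·-1^0·-1^-2 = +1.
(a,b)_7: α=1, u≡4; β=1, v≡6 (mod 7); (4|7)=+1, (6|7)=-1; sign (−1)^1·+1^1·-1^1 = +1.
(a,b)_23: α=2, u≡22; β=2, v≡18 (mod 23); (22|23)=-1, (18|23)=+1; sign (−1)^0·-1^2·+1^2 = +1.
(a,b)_2: α=-1, β=-5; u≡1, v≡1 (mod 8); ε(u)ε(v)=0·0, αω(v)=-1·0, βω(u)=-5·0; sum ≡ 0  ⇒  +1.
(131138, -34510 / ℚ) ramifies at {5, 17, 19, 29}: a division algebra.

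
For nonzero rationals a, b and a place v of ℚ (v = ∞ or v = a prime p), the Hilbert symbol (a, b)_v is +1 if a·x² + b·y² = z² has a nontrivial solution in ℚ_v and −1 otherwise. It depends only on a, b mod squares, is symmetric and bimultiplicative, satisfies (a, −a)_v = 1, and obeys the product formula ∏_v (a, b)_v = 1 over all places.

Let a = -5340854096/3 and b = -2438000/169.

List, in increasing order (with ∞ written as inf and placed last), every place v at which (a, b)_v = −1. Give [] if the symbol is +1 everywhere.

(a, b) ≡ (-3465087, -6095) mod (ℚ^×)²; places V = {2, 3, 5, 13, 17, 19, 23, 31, 37, 53, ∞}.
(a,b)_23: α=0, u≡18; β=1, v≡21 (mod 23); (18|23)=+1, (21|23)=-1; sign (−1)^0·+1^1·-1^0 = +1.
(a,b)_19: α=1, u≡2; β=0, v≡17 (mod 19); (2|19)=-1, (17|19)=+1; sign (−1)^0·-1^0·+1^1 = +1.
(a,b)_17: α=2, u≡5; β=0, v≡13 (mod 17); (5|17)=-1, (13|17)=+1; sign (−1)^0·-1^0·+1^2 = +1.
(a,b)_∞: sgn(-3465087)=−, sgn(-6095)=−, so -1.
(a,b)_31: α=1, u≡5; β=0, v≡24 (mod 31); (5|31)=+1, (24|31)=-1; sign (−1)^0·+1^0·-1^1 = -1.
(a,b)_5: α=0, u≡3; β=3, v≡4 (mod 5); (3|5)=-1, (4|5)=+1; sign (−1)^0·-1^3·+1^0 = -1.
(a,b)_37: α=1, u≡21; β=0, v≡9 (mod 37); (21|37)=+1, (9|37)=+1; sign (−1)^0·+1^0·+1^1 = +1.
(a,b)_13: α=0, u≡11; β=-2, v≡7 (mod 13); (11|13)=-1, (7|13)=-1; sign (−1)^0·-1^-2·-1^0 = +1.
(a,b)_53: α=1, u≡45; β=1, v≡11 (mod 53); (45|53)=-1, (11|53)=+1; sign (−1)^0·-1^1·+1^1 = -1.
(a,b)_2: α=4, β=4; u≡1, v≡1 (mod 8); ε(u)ε(v)=0·0, αω(v)=4·0, βω(u)=4·0; sum ≡ 0  ⇒  +1.
(a,b)_3: α=-1, u≡1; β=0, v≡1 (mod 3); (1|3)=+1, (1|3)=+1; sign (−1)^0·+1^0·+1^-1 = +1.
|Ram(-3465087, -6095)| = 4, even; anisotropic at {5, 31, 53, ∞}.

[5, 31, 53, inf]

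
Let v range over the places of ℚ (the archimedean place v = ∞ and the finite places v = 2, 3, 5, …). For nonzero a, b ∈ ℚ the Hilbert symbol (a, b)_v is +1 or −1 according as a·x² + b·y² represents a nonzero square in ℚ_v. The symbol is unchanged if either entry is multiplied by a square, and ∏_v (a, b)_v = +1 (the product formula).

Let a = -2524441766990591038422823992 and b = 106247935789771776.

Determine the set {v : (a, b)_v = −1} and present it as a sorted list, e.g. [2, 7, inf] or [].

Mod squares: a ≡ -49742, b ≡ 167739. Check v ∈ {∞, 2, 3, 7, 11, 13, 17, 19, 23}.
v=11: a=11^5·(≡6), b=11^3·(≡9) mod 11; (6|11)=-1, (9|11)=+1; (−1)^{5·3·5}·(-1)^3·(+1)^5 = +1.
v=17: a=17^5·(≡2), b=17^3·(≡11) mod 17; (2|17)=+1, (11|17)=-1; (−1)^{5·3·8}·(+1)^3·(-1)^5 = -1.
v=19: a=19^3·(≡7), b=19^2·(≡1) mod 19; (7|19)=+1, (1|19)=+1; (−1)^{3·2·9}·(+1)^2·(+1)^3 = +1.
v=∞: -49742 < 0 and 167739 > 0  ⇒  (a,b)_∞ = +1.
v=3: a=3^8·(≡1), b=3^1·(≡2) mod 3; (1|3)=+1, (2|3)=-1; (−1)^{8·1·1}·(+1)^1·(-1)^8 = +1.
v=23: a=23^2·(≡10), b=23^1·(≡18) mod 23; (10|23)=-1, (18|23)=+1; (−1)^{2·1·11}·(-1)^1·(+1)^2 = -1.
v=2: v_2(a)=3, v_2(b)=10; units ≡ 1, 3 (mod 8); ε·ε+αω+βω = 0·1+3·1+10·0 ≡ 1  ⇒  (a,b)_2 = -1.
v=13: a=13^2·(≡10), b=13^1·(≡7) mod 13; (10|13)=+1, (7|13)=-1; (−1)^{2·1·6}·(+1)^1·(-1)^2 = +1.
v=7: a=7^3·(≡3), b=7^2·(≡6) mod 7; (3|7)=-1, (6|7)=-1; (−1)^{3·2·3}·(-1)^2·(-1)^3 = -1.
Ram(-49742, 167739) = {2, 7, 17, 23}; no ℚ_2-point on the conic.

[2, 7, 17, 23]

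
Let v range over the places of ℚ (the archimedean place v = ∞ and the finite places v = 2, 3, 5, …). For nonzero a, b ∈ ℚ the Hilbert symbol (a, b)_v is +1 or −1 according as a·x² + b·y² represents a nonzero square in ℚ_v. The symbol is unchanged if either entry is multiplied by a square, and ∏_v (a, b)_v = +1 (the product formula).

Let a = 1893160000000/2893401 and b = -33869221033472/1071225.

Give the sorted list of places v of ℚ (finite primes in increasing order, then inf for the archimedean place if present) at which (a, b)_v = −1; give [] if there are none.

[5, 19, 29, 37, 41, 43]

Mod squares: a ≡ 473290, b ≡ -3783398. Check v ∈ {∞, 2, 3, 5, 7, 11, 17, 19, 23, 29, 37, 41, 43, 47, 53}.
v=37: a=37^0·(≡18), b=37^1·(≡17) mod 37; (18|37)=-1, (17|37)=-1; (−1)^{0·1·18}·(-1)^1·(-1)^0 = -1.
v=11: a=11^0·(≡1), b=11^2·(≡6) mod 11; (1|11)=+1, (6|11)=-1; (−1)^{0·2·5}·(+1)^2·(-1)^0 = +1.
v=43: a=43^0·(≡3), b=43^1·(≡13) mod 43; (3|43)=-1, (13|43)=+1; (−1)^{0·1·21}·(-1)^1·(+1)^0 = -1.
v=∞: 473290 > 0 and -3783398 < 0  ⇒  (a,b)_∞ = +1.
v=17: a=17^0·(≡3), b=17^2·(≡10) mod 17; (3|17)=-1, (10|17)=-1; (−1)^{0·2·8}·(-1)^2·(-1)^0 = +1.
v=29: a=29^0·(≡3), b=29^1·(≡6) mod 29; (3|29)=-1, (6|29)=+1; (−1)^{0·1·14}·(-1)^1·(+1)^0 = -1.
v=3: a=3^-10·(≡1), b=3^-4·(≡1) mod 3; (1|3)=+1, (1|3)=+1; (−1)^{-10·-4·1}·(+1)^-4·(+1)^-10 = +1.
v=53: a=53^1·(≡30), b=53^0·(≡43) mod 53; (30|53)=-1, (43|53)=+1; (−1)^{1·0·26}·(-1)^0·(+1)^1 = +1.
v=7: a=7^-2·(≡6), b=7^0·(≡1) mod 7; (6|7)=-1, (1|7)=+1; (−1)^{-2·0·3}·(-1)^0·(+1)^-2 = +1.
v=47: a=47^1·(≡34), b=47^0·(≡27) mod 47; (34|47)=+1, (27|47)=+1; (−1)^{1·0·23}·(+1)^0·(+1)^1 = +1.
v=23: a=23^0·(≡19), b=23^-2·(≡17) mod 23; (19|23)=-1, (17|23)=-1; (−1)^{0·-2·11}·(-1)^-2·(-1)^0 = +1.
v=19: a=19^1·(≡5), b=19^0·(≡15) mod 19; (5|19)=+1, (15|19)=-1; (−1)^{1·0·9}·(+1)^0·(-1)^1 = -1.
v=2: v_2(a)=9, v_2(b)=9; units ≡ 5, 5 (mod 8); ε·ε+αω+βω = 0·0+9·1+9·1 ≡ 0  ⇒  (a,b)_2 = +1.
v=5: a=5^7·(≡3), b=5^-2·(≡2) mod 5; (3|5)=-1, (2|5)=-1; (−1)^{7·-2·2}·(-1)^-2·(-1)^7 = -1.
v=41: a=41^0·(≡15), b=41^1·(≡3) mod 41; (15|41)=-1, (3|41)=-1; (−1)^{0·1·20}·(-1)^1·(-1)^0 = -1.
Ram(473290, -3783398) = {5, 19, 29, 37, 41, 43}; no ℚ_5-point on the conic.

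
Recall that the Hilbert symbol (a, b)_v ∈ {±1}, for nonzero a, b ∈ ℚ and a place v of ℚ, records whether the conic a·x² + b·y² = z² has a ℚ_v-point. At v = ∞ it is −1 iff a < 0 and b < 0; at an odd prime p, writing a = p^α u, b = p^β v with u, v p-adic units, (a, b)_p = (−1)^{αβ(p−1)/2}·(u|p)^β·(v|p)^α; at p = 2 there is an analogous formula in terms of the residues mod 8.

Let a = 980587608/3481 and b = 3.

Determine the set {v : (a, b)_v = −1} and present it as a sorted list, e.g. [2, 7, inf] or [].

[7, 17]

Mod squares: a ≡ 102102, b ≡ 3. Check v ∈ {∞, 2, 3, 7, 11, 13, 17, 59}.
v=17: a=17^1·(≡14), b=17^0·(≡3) mod 17; (14|17)=-1, (3|17)=-1; (−1)^{1·0·8}·(-1)^0·(-1)^1 = -1.
v=13: a=13^1·(≡2), b=13^0·(≡3) mod 13; (2|13)=-1, (3|13)=+1; (−1)^{1·0·6}·(-1)^0·(+1)^1 = +1.
v=3: a=3^1·(≡2), b=3^1·(≡1) mod 3; (2|3)=-1, (1|3)=+1; (−1)^{1·1·1}·(-1)^1·(+1)^1 = +1.
v=2: v_2(a)=3, v_2(b)=0; units ≡ 3, 3 (mod 8); ε·ε+αω+βω = 1·1+3·1+0·1 ≡ 0  ⇒  (a,b)_2 = +1.
v=∞: 102102 > 0 and 3 > 0  ⇒  (a,b)_∞ = +1.
v=11: a=11^1·(≡4), b=11^0·(≡3) mod 11; (4|11)=+1, (3|11)=+1; (−1)^{1·0·5}·(+1)^0·(+1)^1 = +1.
v=7: a=7^5·(≡3), b=7^0·(≡3) mod 7; (3|7)=-1, (3|7)=-1; (−1)^{5·0·3}·(-1)^0·(-1)^5 = -1.
v=59: a=59^-2·(≡56), b=59^0·(≡3) mod 59; (56|59)=-1, (3|59)=+1; (−1)^{-2·0·29}·(-1)^0·(+1)^-2 = +1.
|Ram(102102, 3)| = 2, even; anisotropic at {7, 17}.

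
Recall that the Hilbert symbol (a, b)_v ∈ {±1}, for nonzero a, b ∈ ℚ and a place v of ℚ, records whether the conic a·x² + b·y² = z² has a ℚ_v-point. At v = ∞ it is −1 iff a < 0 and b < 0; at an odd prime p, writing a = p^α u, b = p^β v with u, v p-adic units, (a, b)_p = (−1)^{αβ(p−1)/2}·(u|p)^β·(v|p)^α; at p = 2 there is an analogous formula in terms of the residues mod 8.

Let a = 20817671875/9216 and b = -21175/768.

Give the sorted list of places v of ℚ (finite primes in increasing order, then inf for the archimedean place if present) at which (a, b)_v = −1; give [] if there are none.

(a, b) ≡ (91, -21) mod (ℚ^×)²; places V = {2, 3, 5, 7, 11, 13, ∞}.
(a,b)_∞: sgn(91)=+, sgn(-21)=−, so +1.
(a,b)_11: α=4, u≡9; β=2, v≡5 (mod 11); (9|11)=+1, (5|11)=+1; sign (−1)^0·+1^2·+1^4 = +1.
(a,b)_13: α=1, u≡8; β=0, v≡2 (mod 13); (8|13)=-1, (2|13)=-1; sign (−1)^0·-1^0·-1^1 = -1.
(a,b)_7: α=1, u≡6; β=1, v≡4 (mod 7); (6|7)=-1, (4|7)=+1; sign (−1)^1·-1^1·+1^1 = +1.
(a,b)_2: α=-10, β=-8; u≡3, v≡3 (mod 8); ε(u)ε(v)=1·1, αω(v)=-10·1, βω(u)=-8·1; sum ≡ 1  ⇒  -1.
(a,b)_5: α=6, u≡1; β=2, v≡1 (mod 5); (1|5)=+1, (1|5)=+1; sign (−1)^0·+1^2·+1^6 = +1.
(a,b)_3: α=-2, u≡1; β=-1, v≡2 (mod 3); (1|3)=+1, (2|3)=-1; sign (−1)^0·+1^-1·-1^-2 = +1.
(91, -21 / ℚ) ramifies at {2, 13}: a division algebra.

[2, 13]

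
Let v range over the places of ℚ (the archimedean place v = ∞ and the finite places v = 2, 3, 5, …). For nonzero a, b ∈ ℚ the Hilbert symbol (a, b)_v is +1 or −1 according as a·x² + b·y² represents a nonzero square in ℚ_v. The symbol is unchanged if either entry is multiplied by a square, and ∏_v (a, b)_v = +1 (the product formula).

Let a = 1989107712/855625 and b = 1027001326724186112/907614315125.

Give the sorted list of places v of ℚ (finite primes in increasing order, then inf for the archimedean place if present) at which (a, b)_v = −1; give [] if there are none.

[3, 5, 13, 17]

Mod squares: a ≡ 102, b ≡ 65. Check v ∈ {∞, 2, 3, 5, 7, 13, 17, 23, 37, 47}.
v=∞: 102 > 0 and 65 > 0  ⇒  (a,b)_∞ = +1.
v=13: a=13^0·(≡5), b=13^3·(≡8) mod 13; (5|13)=-1, (8|13)=-1; (−1)^{0·3·6}·(-1)^3·(-1)^0 = -1.
v=17: a=17^1·(≡3), b=17^2·(≡6) mod 17; (3|17)=-1, (6|17)=-1; (−1)^{1·2·8}·(-1)^2·(-1)^1 = -1.
v=23: a=23^2·(≡21), b=23^2·(≡11) mod 23; (21|23)=-1, (11|23)=-1; (−1)^{2·2·11}·(-1)^2·(-1)^2 = +1.
v=3: a=3^3·(≡1), b=3^6·(≡2) mod 3; (1|3)=+1, (2|3)=-1; (−1)^{3·6·1}·(+1)^6·(-1)^3 = -1.
v=5: a=5^-4·(≡3), b=5^-3·(≡2) mod 5; (3|5)=-1, (2|5)=-1; (−1)^{-4·-3·2}·(-1)^-3·(-1)^-4 = -1.
v=2: v_2(a)=13, v_2(b)=22; units ≡ 3, 1 (mod 8); ε·ε+αω+βω = 1·0+13·0+22·1 ≡ 0  ⇒  (a,b)_2 = +1.
v=37: a=37^-2·(≡1), b=37^-2·(≡25) mod 37; (1|37)=+1, (25|37)=+1; (−1)^{-2·-2·18}·(+1)^-2·(+1)^-2 = +1.
v=47: a=47^0·(≡25), b=47^-2·(≡8) mod 47; (25|47)=+1, (8|47)=+1; (−1)^{0·-2·23}·(+1)^-2·(+1)^0 = +1.
v=7: a=7^0·(≡4), b=7^-4·(≡1) mod 7; (4|7)=+1, (1|7)=+1; (−1)^{0·-4·3}·(+1)^-4·(+1)^0 = +1.
(102, 65 / ℚ) ramifies at {3, 5, 13, 17}: a division algebra.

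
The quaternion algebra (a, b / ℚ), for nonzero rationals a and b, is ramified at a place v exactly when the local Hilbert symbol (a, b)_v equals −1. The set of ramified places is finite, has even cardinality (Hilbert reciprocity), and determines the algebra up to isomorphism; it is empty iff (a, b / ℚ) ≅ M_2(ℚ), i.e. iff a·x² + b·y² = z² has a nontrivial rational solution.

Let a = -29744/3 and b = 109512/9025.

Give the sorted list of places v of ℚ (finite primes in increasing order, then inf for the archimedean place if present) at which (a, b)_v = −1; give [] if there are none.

(a, b) ≡ (-33, 2) mod (ℚ^×)²; places V = {2, 3, 5, 11, 13, 19, ∞}.
(a,b)_∞: sgn(-33)=−, sgn(2)=+, so +1.
(a,b)_11: α=1, u≡8; β=0, v≡8 (mod 11); (8|11)=-1, (8|11)=-1; sign (−1)^0·-1^0·-1^1 = -1.
(a,b)_5: α=0, u≡2; β=-2, v≡2 (mod 5); (2|5)=-1, (2|5)=-1; sign (−1)^0·-1^-2·-1^0 = +1.
(a,b)_19: α=0, u≡16; β=-2, v≡12 (mod 19); (16|19)=+1, (12|19)=-1; sign (−1)^0·+1^-2·-1^0 = +1.
(a,b)_2: α=4, β=3; u≡7, v≡1 (mod 8); ε(u)ε(v)=1·0, αω(v)=4·0, βω(u)=3·0; sum ≡ 0  ⇒  +1.
(a,b)_3: α=-1, u≡1; β=4, v≡2 (mod 3); (1|3)=+1, (2|3)=-1; sign (−1)^0·+1^4·-1^-1 = -1.
(a,b)_13: α=2, u≡2; β=2, v≡8 (mod 13); (2|13)=-1, (8|13)=-1; sign (−1)^0·-1^2·-1^2 = +1.
|Ram(-33, 2)| = 2, even; anisotropic at {3, 11}.

[3, 11]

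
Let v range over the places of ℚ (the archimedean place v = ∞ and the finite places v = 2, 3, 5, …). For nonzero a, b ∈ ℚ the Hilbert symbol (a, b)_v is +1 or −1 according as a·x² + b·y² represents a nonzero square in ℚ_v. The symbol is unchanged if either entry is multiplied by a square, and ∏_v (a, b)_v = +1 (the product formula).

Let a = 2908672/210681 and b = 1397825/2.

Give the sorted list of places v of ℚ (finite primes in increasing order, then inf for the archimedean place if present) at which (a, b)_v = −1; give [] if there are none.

(a, b) ≡ (11362, 111826) mod (ℚ^×)²; places V = {2, 3, 5, 11, 13, 17, 19, 23, ∞}.
(a,b)_13: α=1, u≡9; β=1, v≡1 (mod 13); (9|13)=+1, (1|13)=+1; sign (−1)^0·+1^1·+1^1 = +1.
(a,b)_23: α=1, u≡10; β=1, v≡16 (mod 23); (10|23)=-1, (16|23)=+1; sign (−1)^1·-1^1·+1^1 = +1.
(a,b)_3: α=-6, u≡1; β=0, v≡1 (mod 3); (1|3)=+1, (1|3)=+1; sign (−1)^0·+1^0·+1^-6 = +1.
(a,b)_19: α=1, u≡9; β=0, v≡7 (mod 19); (9|19)=+1, (7|19)=+1; sign (−1)^0·+1^0·+1^1 = +1.
(a,b)_5: α=0, u≡2; β=2, v≡4 (mod 5); (2|5)=-1, (4|5)=+1; sign (−1)^0·-1^2·+1^0 = +1.
(a,b)_17: α=-2, u≡14; β=1, v≡15 (mod 17); (14|17)=-1, (15|17)=+1; sign (−1)^0·-1^1·+1^-2 = -1.
(a,b)_2: α=9, β=-1; u≡1, v≡1 (mod 8); ε(u)ε(v)=0·0, αω(v)=9·0, βω(u)=-1·0; sum ≡ 0  ⇒  +1.
(a,b)_11: α=0, u≡7; β=1, v≡7 (mod 11); (7|11)=-1, (7|11)=-1; sign (−1)^0·-1^1·-1^0 = -1.
(a,b)_∞: sgn(11362)=+, sgn(111826)=+, so +1.
Ram(11362, 111826) = {11, 17}; no ℚ_11-point on the conic.

[11, 17]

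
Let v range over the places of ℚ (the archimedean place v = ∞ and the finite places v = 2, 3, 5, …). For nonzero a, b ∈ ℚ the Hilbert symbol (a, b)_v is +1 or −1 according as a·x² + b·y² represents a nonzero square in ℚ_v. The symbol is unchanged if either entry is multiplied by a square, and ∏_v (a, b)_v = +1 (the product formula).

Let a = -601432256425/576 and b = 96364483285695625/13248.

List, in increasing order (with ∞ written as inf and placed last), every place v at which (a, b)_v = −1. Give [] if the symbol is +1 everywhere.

[2, 11]

(a, b) ≡ (-17017, 51359) mod (ℚ^×)²; places V = {2, 3, 5, 7, 11, 13, 17, 23, 29, 41, ∞}.
(a,b)_11: α=1, u≡3; β=1, v≡3 (mod 11); (3|11)=+1, (3|11)=+1; sign (−1)^1·+1^1·+1^1 = -1.
(a,b)_3: α=-2, u≡2; β=-2, v≡2 (mod 3); (2|3)=-1, (2|3)=-1; sign (−1)^0·-1^-2·-1^-2 = +1.
(a,b)_13: α=1, u≡3; β=2, v≡1 (mod 13); (3|13)=+1, (1|13)=+1; sign (−1)^0·+1^2·+1^1 = +1.
(a,b)_5: α=2, u≡3; β=4, v≡1 (mod 5); (3|5)=-1, (1|5)=+1; sign (−1)^0·-1^4·+1^2 = +1.
(a,b)_41: α=2, u≡8; β=2, v≡26 (mod 41); (8|41)=+1, (26|41)=-1; sign (−1)^0·+1^2·-1^2 = +1.
(a,b)_17: α=1, u≡9; β=2, v≡15 (mod 17); (9|17)=+1, (15|17)=+1; sign (−1)^0·+1^2·+1^1 = +1.
(a,b)_7: α=1, u≡3; β=1, v≡4 (mod 7); (3|7)=-1, (4|7)=+1; sign (−1)^1·-1^1·+1^1 = +1.
(a,b)_29: α=2, u≡23; β=3, v≡14 (mod 29); (23|29)=+1, (14|29)=-1; sign (−1)^0·+1^3·-1^2 = +1.
(a,b)_∞: sgn(-17017)=−, sgn(51359)=+, so +1.
(a,b)_23: α=0, u≡18; β=-1, v≡12 (mod 23); (18|23)=+1, (12|23)=+1; sign (−1)^0·+1^-1·+1^0 = +1.
(a,b)_2: α=-6, β=-6; u≡7, v≡7 (mod 8); ε(u)ε(v)=1·1, αω(v)=-6·0, βω(u)=-6·0; sum ≡ 1  ⇒  -1.
|Ram(-17017, 51359)| = 2, even; anisotropic at {2, 11}.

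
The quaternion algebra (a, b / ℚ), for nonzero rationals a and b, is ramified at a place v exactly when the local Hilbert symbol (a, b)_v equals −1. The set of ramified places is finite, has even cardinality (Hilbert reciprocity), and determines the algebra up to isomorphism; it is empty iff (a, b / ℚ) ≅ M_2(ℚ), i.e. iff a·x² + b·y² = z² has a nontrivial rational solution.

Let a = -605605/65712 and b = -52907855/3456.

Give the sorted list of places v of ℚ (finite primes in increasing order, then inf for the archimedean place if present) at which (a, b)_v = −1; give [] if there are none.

(a, b) ≡ (-15015, -2730) mod (ℚ^×)²; places V = {2, 3, 5, 7, 11, 13, 31, 37, ∞}.
(a,b)_5: α=1, u≡2; β=1, v≡4 (mod 5); (2|5)=-1, (4|5)=+1; sign (−1)^0·-1^1·+1^1 = -1.
(a,b)_3: α=-1, u≡2; β=-3, v≡2 (mod 3); (2|3)=-1, (2|3)=-1; sign (−1)^1·-1^-3·-1^-1 = -1.
(a,b)_11: α=3, u≡2; β=2, v≡3 (mod 11); (2|11)=-1, (3|11)=+1; sign (−1)^0·-1^2·+1^3 = +1.
(a,b)_13: α=1, u≡2; β=1, v≡8 (mod 13); (2|13)=-1, (8|13)=-1; sign (−1)^0·-1^1·-1^1 = +1.
(a,b)_7: α=1, u≡4; β=1, v≡4 (mod 7); (4|7)=+1, (4|7)=+1; sign (−1)^1·+1^1·+1^1 = -1.
(a,b)_31: α=0, u≡18; β=2, v≡29 (mod 31); (18|31)=+1, (29|31)=-1; sign (−1)^0·+1^2·-1^0 = +1.
(a,b)_2: α=-4, β=-7; u≡1, v≡3 (mod 8); ε(u)ε(v)=0·1, αω(v)=-4·1, βω(u)=-7·0; sum ≡ 0  ⇒  +1.
(a,b)_37: α=-2, u≡1; β=0, v≡32 (mod 37); (1|37)=+1, (32|37)=-1; sign (−1)^0·+1^0·-1^-2 = +1.
(a,b)_∞: sgn(-15015)=−, sgn(-2730)=−, so -1.
Ram(-15015, -2730) = {3, 5, 7, ∞}; no ℚ_3-point on the conic.

[3, 5, 7, inf]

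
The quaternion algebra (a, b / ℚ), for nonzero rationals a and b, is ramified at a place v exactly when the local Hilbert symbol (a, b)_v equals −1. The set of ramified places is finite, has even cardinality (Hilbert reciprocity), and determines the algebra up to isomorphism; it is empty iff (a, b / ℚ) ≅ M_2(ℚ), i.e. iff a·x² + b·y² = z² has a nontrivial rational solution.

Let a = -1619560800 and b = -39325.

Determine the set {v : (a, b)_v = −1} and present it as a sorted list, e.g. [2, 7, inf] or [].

Mod squares: a ≡ -22, b ≡ -13. Check v ∈ {∞, 2, 3, 5, 11, 13}.
v=13: a=13^2·(≡10), b=13^1·(≡4) mod 13; (10|13)=+1, (4|13)=+1; (−1)^{2·1·6}·(+1)^1·(+1)^2 = +1.
v=5: a=5^2·(≡3), b=5^2·(≡2) mod 5; (3|5)=-1, (2|5)=-1; (−1)^{2·2·2}·(-1)^2·(-1)^2 = +1.
v=2: v_2(a)=5, v_2(b)=0; units ≡ 5, 3 (mod 8); ε·ε+αω+βω = 0·1+5·1+0·1 ≡ 1  ⇒  (a,b)_2 = -1.
v=3: a=3^2·(≡2), b=3^0·(≡2) mod 3; (2|3)=-1, (2|3)=-1; (−1)^{2·0·1}·(-1)^0·(-1)^2 = +1.
v=11: a=11^3·(≡9), b=11^2·(≡5) mod 11; (9|11)=+1, (5|11)=+1; (−1)^{3·2·5}·(+1)^2·(+1)^3 = +1.
v=∞: -22 < 0 and -13 < 0  ⇒  (a,b)_∞ = -1.
(-22, -13 / ℚ) ramifies at {2, ∞}: a division algebra.

[2, inf]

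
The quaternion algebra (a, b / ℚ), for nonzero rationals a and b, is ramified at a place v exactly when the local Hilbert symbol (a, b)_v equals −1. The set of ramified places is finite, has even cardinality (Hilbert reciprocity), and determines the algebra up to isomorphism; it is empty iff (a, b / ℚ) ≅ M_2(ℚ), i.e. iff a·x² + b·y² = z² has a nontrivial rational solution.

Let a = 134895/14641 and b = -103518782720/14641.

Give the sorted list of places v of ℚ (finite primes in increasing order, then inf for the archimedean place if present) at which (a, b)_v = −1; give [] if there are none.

[2, 17]

Mod squares: a ≡ 255, b ≡ -5. Check v ∈ {∞, 2, 3, 5, 11, 17, 23}.
v=3: a=3^1·(≡1), b=3^0·(≡1) mod 3; (1|3)=+1, (1|3)=+1; (−1)^{1·0·1}·(+1)^0·(+1)^1 = +1.
v=∞: 255 > 0 and -5 < 0  ⇒  (a,b)_∞ = +1.
v=11: a=11^-4·(≡2), b=11^-4·(≡10) mod 11; (2|11)=-1, (10|11)=-1; (−1)^{-4·-4·5}·(-1)^-4·(-1)^-4 = +1.
v=2: v_2(a)=0, v_2(b)=8; units ≡ 7, 3 (mod 8); ε·ε+αω+βω = 1·1+0·1+8·0 ≡ 1  ⇒  (a,b)_2 = -1.
v=23: a=23^2·(≡9), b=23^4·(≡8) mod 23; (9|23)=+1, (8|23)=+1; (−1)^{2·4·11}·(+1)^4·(+1)^2 = +1.
v=5: a=5^1·(≡4), b=5^1·(≡1) mod 5; (4|5)=+1, (1|5)=+1; (−1)^{1·1·2}·(+1)^1·(+1)^1 = +1.
v=17: a=17^1·(≡16), b=17^2·(≡12) mod 17; (16|17)=+1, (12|17)=-1; (−1)^{1·2·8}·(+1)^2·(-1)^1 = -1.
(255, -5 / ℚ) ramifies at {2, 17}: a division algebra.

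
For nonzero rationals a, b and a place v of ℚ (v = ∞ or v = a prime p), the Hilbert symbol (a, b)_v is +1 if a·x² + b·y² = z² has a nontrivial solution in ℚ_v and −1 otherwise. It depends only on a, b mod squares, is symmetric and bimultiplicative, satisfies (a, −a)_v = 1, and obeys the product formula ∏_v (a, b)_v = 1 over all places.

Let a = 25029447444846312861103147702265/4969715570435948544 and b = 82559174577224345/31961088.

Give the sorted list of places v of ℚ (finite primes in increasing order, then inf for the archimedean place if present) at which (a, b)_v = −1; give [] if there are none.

[3, 7, 11, 29, 37, 47]

(a, b) ≡ (1243385, 68838315) mod (ℚ^×)²; places V = {2, 3, 5, 7, 11, 13, 17, 19, 29, 31, 37, 41, 43, 47, ∞}.
(a,b)_31: α=-2, u≡12; β=0, v≡14 (mod 31); (12|31)=-1, (14|31)=+1; sign (−1)^0·-1^0·+1^-2 = +1.
(a,b)_11: α=5, u≡8; β=2, v≡2 (mod 11); (8|11)=-1, (2|11)=-1; sign (−1)^0·-1^2·-1^5 = -1.
(a,b)_2: α=-20, β=-12; u≡1, v≡3 (mod 8); ε(u)ε(v)=0·1, αω(v)=-20·1, βω(u)=-12·0; sum ≡ 0  ⇒  +1.
(a,b)_41: α=4, u≡35; β=2, v≡28 (mod 41); (35|41)=-1, (28|41)=-1; sign (−1)^0·-1^2·-1^4 = +1.
(a,b)_37: α=1, u≡4; β=1, v≡20 (mod 37); (4|37)=+1, (20|37)=-1; sign (−1)^0·+1^1·-1^1 = -1.
(a,b)_29: α=2, u≡17; β=1, v≡26 (mod 29); (17|29)=-1, (26|29)=-1; sign (−1)^0·-1^1·-1^2 = -1.
(a,b)_17: α=-4, u≡7; β=-2, v≡3 (mod 17); (7|17)=-1, (3|17)=-1; sign (−1)^0·-1^-2·-1^-4 = +1.
(a,b)_∞: sgn(1243385)=+, sgn(68838315)=+, so +1.
(a,b)_5: α=1, u≡2; β=1, v≡3 (mod 5); (2|5)=-1, (3|5)=-1; sign (−1)^0·-1^1·-1^1 = +1.
(a,b)_47: α=1, u≡41; β=1, v≡13 (mod 47); (41|47)=-1, (13|47)=-1; sign (−1)^1·-1^1·-1^1 = -1.
(a,b)_13: α=1, u≡1; β=1, v≡12 (mod 13); (1|13)=+1, (12|13)=+1; sign (−1)^0·+1^1·+1^1 = +1.
(a,b)_3: α=-10, u≡2; β=-3, v≡2 (mod 3); (2|3)=-1, (2|3)=-1; sign (−1)^0·-1^-3·-1^-10 = -1.
(a,b)_7: α=4, u≡5; β=3, v≡4 (mod 7); (5|7)=-1, (4|7)=+1; sign (−1)^0·-1^3·+1^4 = -1.
(a,b)_19: α=4, u≡4; β=2, v≡5 (mod 19); (4|19)=+1, (5|19)=+1; sign (−1)^0·+1^2·+1^4 = +1.
(a,b)_43: α=2, u≡11; β=0, v≡12 (mod 43); (11|43)=+1, (12|43)=-1; sign (−1)^0·+1^0·-1^2 = +1.
Ram(1243385, 68838315) = {3, 7, 11, 29, 37, 47}; no ℚ_3-point on the conic.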